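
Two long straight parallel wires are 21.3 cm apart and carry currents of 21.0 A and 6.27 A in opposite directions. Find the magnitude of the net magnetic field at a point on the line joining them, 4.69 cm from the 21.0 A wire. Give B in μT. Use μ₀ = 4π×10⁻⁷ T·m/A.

B ≈ 97.1 μT

Each long wire gives B = μ₀I/(2πd). Distances are d₁ = 0.0469 m and d₂ = 0.1661 m.
B₁ = 8.96×10⁻⁵ T, B₂ = 7.55×10⁻⁶ T.
Between antiparallel currents both contributions point the same way, so they add. B = B₁ + B₂ = 8.96×10⁻⁵ + 7.55×10⁻⁶ = 9.71×10⁻⁵ T.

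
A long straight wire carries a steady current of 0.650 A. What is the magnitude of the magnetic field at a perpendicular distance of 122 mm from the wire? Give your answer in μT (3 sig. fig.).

For an infinitely long straight wire, B = μ₀I/(2πd).
B = (4π×10⁻⁷ × 0.650) / (2π × 0.122) = 1.07×10⁻⁶ T.

B ≈ 1.07 μT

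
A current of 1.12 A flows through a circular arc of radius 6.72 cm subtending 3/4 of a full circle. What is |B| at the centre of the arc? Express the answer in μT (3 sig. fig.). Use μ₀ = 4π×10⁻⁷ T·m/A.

B ≈ 7.85 μT

The Biot–Savart field of a circular arc at its centre is B = μ₀Iφ/(4πR), with φ = 4.712 rad.
B = (4π×10⁻⁷ × 1.12 × 4.712) / (4π × 0.0672) = 7.85×10⁻⁶ T.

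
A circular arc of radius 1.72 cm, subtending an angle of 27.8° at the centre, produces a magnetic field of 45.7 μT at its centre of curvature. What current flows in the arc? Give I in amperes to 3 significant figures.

I ≈ 16.2 A

For a circular arc, B = μ₀Iφ/(4πR) with φ in radians; here φ = 0.4852 rad.
So I = 4πRB/(μ₀φ) = 4π × 0.0172 × 4.57×10⁻⁵ / (4π×10⁻⁷ × 0.4852) = 16.2 A.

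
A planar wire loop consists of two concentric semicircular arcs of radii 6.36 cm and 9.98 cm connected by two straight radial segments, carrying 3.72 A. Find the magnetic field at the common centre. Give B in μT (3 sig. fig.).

The radial connectors point toward the centre, so dl × r̂ = 0 and they contribute nothing.
Each semicircle gives μ₀I/(4R): inner arc 1.84×10⁻⁵ T, outer arc 1.17×10⁻⁵ T.
The two arcs carry current in opposite angular senses, so their fields oppose: B = |1.84×10⁻⁵ − 1.17×10⁻⁵| = 6.67×10⁻⁶ T.

B ≈ 6.67 μT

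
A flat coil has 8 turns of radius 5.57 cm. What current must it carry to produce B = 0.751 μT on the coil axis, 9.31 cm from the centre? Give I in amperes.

For an N-turn coil, B = Nμ₀IR²/[2(R²+z²)^(3/2)] with R = 0.0557 m, z = 0.0931 m, so I = 2B(R²+z²)^(3/2)/(Nμ₀R²) = 2 × 7.51×10⁻⁷ × 1.28×10⁻³ / (8 × 4π×10⁻⁷ × 0.003102) = 6.15×10⁻² A.

I ≈ 0.0615 A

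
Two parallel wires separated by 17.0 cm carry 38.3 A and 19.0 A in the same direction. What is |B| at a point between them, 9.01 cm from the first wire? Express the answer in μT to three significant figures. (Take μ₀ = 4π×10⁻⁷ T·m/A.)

Each long wire gives B = μ₀I/(2πd). Distances are d₁ = 0.0901 m and d₂ = 0.0799 m.
B₁ = 8.50×10⁻⁵ T, B₂ = 4.76×10⁻⁵ T.
Between parallel currents the two contributions point in opposite directions, so they subtract. B = |B₁ − B₂| = |8.50×10⁻⁵ − 4.76×10⁻⁵| = 3.75×10⁻⁵ T.

B ≈ 37.5 μT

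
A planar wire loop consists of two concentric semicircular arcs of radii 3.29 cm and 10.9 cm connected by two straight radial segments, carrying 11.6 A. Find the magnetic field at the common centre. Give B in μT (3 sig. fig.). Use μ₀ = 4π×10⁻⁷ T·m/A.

B ≈ 77.3 μT

The radial connectors point toward the centre, so dl × r̂ = 0 and they contribute nothing.
Each semicircle gives μ₀I/(4R): inner arc 1.11×10⁻⁴ T, outer arc 3.34×10⁻⁵ T.
The two arcs carry current in opposite angular senses, so their fields oppose: B = |1.11×10⁻⁴ − 3.34×10⁻⁵| = 7.73×10⁻⁵ T.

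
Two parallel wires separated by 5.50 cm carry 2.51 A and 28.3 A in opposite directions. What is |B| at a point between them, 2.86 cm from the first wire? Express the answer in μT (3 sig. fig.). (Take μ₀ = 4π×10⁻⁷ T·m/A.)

Each long wire gives B = μ₀I/(2πd). Distances are d₁ = 0.0286 m and d₂ = 0.0264 m.
B₁ = 1.76×10⁻⁵ T, B₂ = 2.14×10⁻⁴ T.
Between antiparallel currents both contributions point the same way, so they add. B = B₁ + B₂ = 1.76×10⁻⁵ + 2.14×10⁻⁴ = 2.32×10⁻⁴ T.

B ≈ 232 μT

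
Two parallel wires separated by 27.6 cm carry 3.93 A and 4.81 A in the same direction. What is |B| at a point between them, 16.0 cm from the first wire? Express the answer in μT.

Each long wire gives B = μ₀I/(2πd). Distances are d₁ = 0.16 m and d₂ = 0.116 m.
B₁ = 4.91×10⁻⁶ T, B₂ = 8.29×10⁻⁶ T.
Between parallel currents the two contributions point in opposite directions, so they subtract. B = |B₁ − B₂| = |4.91×10⁻⁶ − 8.29×10⁻⁶| = 3.38×10⁻⁶ T.

B ≈ 3.38 μT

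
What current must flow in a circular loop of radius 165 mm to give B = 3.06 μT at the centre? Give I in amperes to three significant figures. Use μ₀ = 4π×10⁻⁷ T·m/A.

At the centre of a circular loop B = μ₀I/(2R), so I = 2RB/μ₀.
With R = 0.165 m, I = 2 × 0.165 × 3.06×10⁻⁶ / (4π×10⁻⁷) = 0.804 A.

I ≈ 0.804 A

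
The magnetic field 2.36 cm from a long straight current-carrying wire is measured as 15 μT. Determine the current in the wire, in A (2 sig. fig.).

For a long straight wire B = μ₀I/(2πd), so I = 2πdB/μ₀.
I = 2π × 0.0236 × 1.50×10⁻⁵ / (4π×10⁻⁷) = 1.77 A.

I ≈ 1.8 A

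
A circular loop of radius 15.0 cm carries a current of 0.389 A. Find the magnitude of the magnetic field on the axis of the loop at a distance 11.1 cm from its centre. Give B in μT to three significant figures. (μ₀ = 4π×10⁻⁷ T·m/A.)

On the axis of a circular loop, B = μ₀IR² / [2(R²+z²)^(3/2)].
R² + z² = (0.15)² + (0.111)² = 0.03482 m², and (R²+z²)^(3/2) = 6.50×10⁻³ m³.
B = (4π×10⁻⁷ × 0.389 × 0.0225) / (2 × 6.50×10⁻³) = 8.46×10⁻⁷ T.

B ≈ 0.846 μT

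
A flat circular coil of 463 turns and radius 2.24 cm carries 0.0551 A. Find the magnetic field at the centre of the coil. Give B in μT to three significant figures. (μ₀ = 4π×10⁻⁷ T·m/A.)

B ≈ 716 μT

For an N-turn flat coil, B = Nμ₀I/(2R) with R = 0.0224 m.
B = 463 × 1.55×10⁻⁶ T = 7.16×10⁻⁴ T.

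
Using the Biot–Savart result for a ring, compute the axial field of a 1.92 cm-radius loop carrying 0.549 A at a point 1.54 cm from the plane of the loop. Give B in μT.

B ≈ 8.53 μT

On the axis of a circular loop, B = μ₀IR² / [2(R²+z²)^(3/2)].
R² + z² = (0.0192)² + (0.0154)² = 0.0006058 m², and (R²+z²)^(3/2) = 1.49×10⁻⁵ m³.
B = (4π×10⁻⁷ × 0.549 × 0.0003686) / (2 × 1.49×10⁻⁵) = 8.53×10⁻⁶ T.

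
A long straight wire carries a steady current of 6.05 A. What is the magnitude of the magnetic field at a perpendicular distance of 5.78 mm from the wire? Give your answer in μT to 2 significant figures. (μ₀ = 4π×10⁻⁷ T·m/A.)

B ≈ 210 μT

For an infinitely long straight wire, B = μ₀I/(2πd).
B = (4π×10⁻⁷ × 6.05) / (2π × 0.00578) = 2.09×10⁻⁴ T.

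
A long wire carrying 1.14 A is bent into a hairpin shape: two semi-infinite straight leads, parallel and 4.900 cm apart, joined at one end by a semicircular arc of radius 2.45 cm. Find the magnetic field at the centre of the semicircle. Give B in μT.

B ≈ 23.9 μT

The semicircular arc contributes B_arc = μ₀I·π/(4πR) = μ₀I/(4R) = 1.46×10⁻⁵ T.
Each semi-infinite lead is at perpendicular distance R = 0.0245 m from the centre, with the perpendicular foot at its near end, so it contributes μ₀I/(4πR); both point the same way, together 9.31×10⁻⁶ T.
Arc and leads all point the same direction: B = 1.46×10⁻⁵ + 9.31×10⁻⁶ = 2.39×10⁻⁵ T.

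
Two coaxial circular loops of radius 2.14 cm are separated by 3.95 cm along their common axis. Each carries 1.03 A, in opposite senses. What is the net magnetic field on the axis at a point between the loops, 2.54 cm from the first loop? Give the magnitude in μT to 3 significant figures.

B ≈ 9.52 μT

Each loop contributes B = μ₀IR²/[2(R²+z²)^(3/2)] on the axis, with z measured from that loop.
Loop 1 (z = 0.0254 m): B₁ = 8.09×10⁻⁶ T. Loop 2 (z = 0.0141 m): B₂ = 1.76×10⁻⁵ T.
The fields oppose: B = |B₁ − B₂| = 9.52×10⁻⁶ T.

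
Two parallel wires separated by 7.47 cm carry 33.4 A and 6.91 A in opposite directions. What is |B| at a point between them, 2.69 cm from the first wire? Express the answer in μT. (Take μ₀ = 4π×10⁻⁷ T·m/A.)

Each long wire gives B = μ₀I/(2πd). Distances are d₁ = 0.0269 m and d₂ = 0.0478 m.
B₁ = 2.48×10⁻⁴ T, B₂ = 2.89×10⁻⁵ T.
Between antiparallel currents both contributions point the same way, so they add. B = B₁ + B₂ = 2.48×10⁻⁴ + 2.89×10⁻⁵ = 2.77×10⁻⁴ T.

B ≈ 277 μT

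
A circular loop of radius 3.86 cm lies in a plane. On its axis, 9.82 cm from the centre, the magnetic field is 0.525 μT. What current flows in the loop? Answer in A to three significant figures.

I ≈ 0.659 A

On the axis of a loop, B = μ₀IR²/[2(R²+z²)^(3/2)], so I = 2B(R²+z²)^(3/2)/(μ₀R²).
R² + z² = 0.00149 + 0.009643 = 0.01113 m²; raised to 3/2 gives 1.17×10⁻³ m³.
I = 2 × 5.25×10⁻⁷ × 1.17×10⁻³ / (1.26×10⁻⁶ × 0.00149) = 0.659 A.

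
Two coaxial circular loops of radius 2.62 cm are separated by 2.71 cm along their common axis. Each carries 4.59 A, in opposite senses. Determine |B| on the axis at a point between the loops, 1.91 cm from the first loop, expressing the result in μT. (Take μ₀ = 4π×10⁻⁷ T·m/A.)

B ≈ 38.2 μT

Each loop contributes B = μ₀IR²/[2(R²+z²)^(3/2)] on the axis, with z measured from that loop.
Loop 1 (z = 0.0191 m): B₁ = 5.81×10⁻⁵ T. Loop 2 (z = 0.008 m): B₂ = 9.63×10⁻⁵ T.
The fields oppose: B = |B₁ − B₂| = 3.82×10⁻⁵ T.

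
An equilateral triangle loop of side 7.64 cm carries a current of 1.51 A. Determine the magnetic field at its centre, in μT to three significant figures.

B ≈ 35.6 μT

Each side is a finite straight segment at perpendicular distance d = a/(2 tan(π/3)) = 0.02205 m from the centre, with end-angles ±π/3.
One side contributes B₁ = (μ₀I/4πd)·2 sin(π/3) = 1.19×10⁻⁵ T.
All 3 sides add in the same direction: B = 3 × 1.19×10⁻⁵ = 3.56×10⁻⁵ T.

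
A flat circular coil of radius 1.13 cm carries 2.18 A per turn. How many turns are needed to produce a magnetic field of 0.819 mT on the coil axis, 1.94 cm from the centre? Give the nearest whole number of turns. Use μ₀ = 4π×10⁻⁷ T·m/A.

N = 53

For an N-turn coil, B = Nμ₀IR²/[2(R²+z²)^(3/2)]. A single turn gives B₁ = 1.55×10⁻⁵ T with R = 0.0113 m, z = 0.0194 m.
N = B/B₁ = 8.19×10⁻⁴ / 1.55×10⁻⁵ = 52.99.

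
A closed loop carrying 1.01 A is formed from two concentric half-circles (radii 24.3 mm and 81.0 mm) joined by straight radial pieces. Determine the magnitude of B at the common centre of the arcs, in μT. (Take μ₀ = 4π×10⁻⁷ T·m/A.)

The radial connectors point toward the centre, so dl × r̂ = 0 and they contribute nothing.
Each semicircle gives μ₀I/(4R): inner arc 1.31×10⁻⁵ T, outer arc 3.92×10⁻⁶ T.
The two arcs carry current in opposite angular senses, so their fields oppose: B = |1.31×10⁻⁵ − 3.92×10⁻⁶| = 9.14×10⁻⁶ T.

B ≈ 9.14 μT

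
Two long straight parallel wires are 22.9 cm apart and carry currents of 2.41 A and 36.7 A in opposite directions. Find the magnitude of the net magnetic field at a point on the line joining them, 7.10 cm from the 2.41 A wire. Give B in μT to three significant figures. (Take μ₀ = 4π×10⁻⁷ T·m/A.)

Each long wire gives B = μ₀I/(2πd). Distances are d₁ = 0.071 m and d₂ = 0.158 m.
B₁ = 6.79×10⁻⁶ T, B₂ = 4.65×10⁻⁵ T.
Between antiparallel currents both contributions point the same way, so they add. B = B₁ + B₂ = 6.79×10⁻⁶ + 4.65×10⁻⁵ = 5.32×10⁻⁵ T.

B ≈ 53.2 μT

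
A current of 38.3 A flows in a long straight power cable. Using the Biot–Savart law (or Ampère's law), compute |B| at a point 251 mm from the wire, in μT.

B ≈ 30.5 μT

For an infinitely long straight wire, B = μ₀I/(2πd).
B = (4π×10⁻⁷ × 38.3) / (2π × 0.251) = 3.05×10⁻⁵ T.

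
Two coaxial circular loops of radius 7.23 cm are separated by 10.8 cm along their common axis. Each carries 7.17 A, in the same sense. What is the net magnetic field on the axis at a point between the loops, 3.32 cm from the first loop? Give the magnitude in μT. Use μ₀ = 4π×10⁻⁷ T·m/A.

B ≈ 67.7 μT

Each loop contributes B = μ₀IR²/[2(R²+z²)^(3/2)] on the axis, with z measured from that loop.
Loop 1 (z = 0.0332 m): B₁ = 4.68×10⁻⁵ T. Loop 2 (z = 0.0748 m): B₂ = 2.09×10⁻⁵ T.
The fields add: B = B₁ + B₂ = 6.77×10⁻⁵ T.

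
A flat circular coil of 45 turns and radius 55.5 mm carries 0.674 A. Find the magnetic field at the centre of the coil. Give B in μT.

B ≈ 343 μT

For an N-turn flat coil, B = Nμ₀I/(2R) with R = 0.0555 m.
B = 45 × 7.63×10⁻⁶ T = 3.43×10⁻⁴ T.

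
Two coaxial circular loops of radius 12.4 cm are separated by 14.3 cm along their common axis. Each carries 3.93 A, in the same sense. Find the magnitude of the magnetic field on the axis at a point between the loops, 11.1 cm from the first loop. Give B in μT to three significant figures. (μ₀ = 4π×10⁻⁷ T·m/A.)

B ≈ 26.3 μT

Each loop contributes B = μ₀IR²/[2(R²+z²)^(3/2)] on the axis, with z measured from that loop.
Loop 1 (z = 0.111 m): B₁ = 8.24×10⁻⁶ T. Loop 2 (z = 0.032 m): B₂ = 1.81×10⁻⁵ T.
The fields add: B = B₁ + B₂ = 2.63×10⁻⁵ T.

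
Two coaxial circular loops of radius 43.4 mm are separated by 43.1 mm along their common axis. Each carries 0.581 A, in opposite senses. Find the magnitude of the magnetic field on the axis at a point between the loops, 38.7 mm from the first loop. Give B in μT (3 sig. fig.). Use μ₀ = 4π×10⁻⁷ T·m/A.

B ≈ 4.79 μT

Each loop contributes B = μ₀IR²/[2(R²+z²)^(3/2)] on the axis, with z measured from that loop.
Loop 1 (z = 0.0387 m): B₁ = 3.50×10⁻⁶ T. Loop 2 (z = 0.0044 m): B₂ = 8.28×10⁻⁶ T.
The fields oppose: B = |B₁ − B₂| = 4.79×10⁻⁶ T.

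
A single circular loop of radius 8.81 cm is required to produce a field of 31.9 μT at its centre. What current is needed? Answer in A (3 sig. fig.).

I ≈ 4.47 A

At the centre of a circular loop B = μ₀I/(2R), so I = 2RB/μ₀.
With R = 0.0881 m, I = 2 × 0.0881 × 3.19×10⁻⁵ / (4π×10⁻⁷) = 4.47 A.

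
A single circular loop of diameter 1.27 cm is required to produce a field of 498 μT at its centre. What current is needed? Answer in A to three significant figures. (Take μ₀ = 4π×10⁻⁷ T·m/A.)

I ≈ 5.03 A

At the centre of a circular loop B = μ₀I/(2R), so I = 2RB/μ₀.
With R = 0.00635 m, I = 2 × 0.00635 × 4.98×10⁻⁴ / (4π×10⁻⁷) = 5.03 A.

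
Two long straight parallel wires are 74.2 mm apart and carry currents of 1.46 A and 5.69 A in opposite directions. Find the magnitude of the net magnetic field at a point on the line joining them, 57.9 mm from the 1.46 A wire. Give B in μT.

B ≈ 74.9 μT

Each long wire gives B = μ₀I/(2πd). Distances are d₁ = 0.0579 m and d₂ = 0.0163 m.
B₁ = 5.04×10⁻⁶ T, B₂ = 6.98×10⁻⁵ T.
Between antiparallel currents both contributions point the same way, so they add. B = B₁ + B₂ = 5.04×10⁻⁶ + 6.98×10⁻⁵ = 7.49×10⁻⁵ T.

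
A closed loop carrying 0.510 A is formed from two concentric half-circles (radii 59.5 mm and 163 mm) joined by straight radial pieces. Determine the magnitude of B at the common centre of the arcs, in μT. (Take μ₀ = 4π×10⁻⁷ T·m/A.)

The radial connectors point toward the centre, so dl × r̂ = 0 and they contribute nothing.
Each semicircle gives μ₀I/(4R): inner arc 2.69×10⁻⁶ T, outer arc 9.83×10⁻⁷ T.
The two arcs carry current in opposite angular senses, so their fields oppose: B = |2.69×10⁻⁶ − 9.83×10⁻⁷| = 1.71×10⁻⁶ T.

B ≈ 1.71 μT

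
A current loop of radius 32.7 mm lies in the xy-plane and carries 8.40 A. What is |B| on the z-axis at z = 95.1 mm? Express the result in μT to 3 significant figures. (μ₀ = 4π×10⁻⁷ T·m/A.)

B ≈ 5.55 μT

On the axis of a circular loop, B = μ₀IR² / [2(R²+z²)^(3/2)].
R² + z² = (0.0327)² + (0.0951)² = 0.01011 m², and (R²+z²)^(3/2) = 1.02×10⁻³ m³.
B = (4π×10⁻⁷ × 8.40 × 0.001069) / (2 × 1.02×10⁻³) = 5.55×10⁻⁶ T.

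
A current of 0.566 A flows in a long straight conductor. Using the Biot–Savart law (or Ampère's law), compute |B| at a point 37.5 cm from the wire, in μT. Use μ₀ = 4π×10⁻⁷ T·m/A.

B ≈ 0.302 μT

For an infinitely long straight wire, B = μ₀I/(2πd).
B = (4π×10⁻⁷ × 0.566) / (2π × 0.375) = 3.02×10⁻⁷ T.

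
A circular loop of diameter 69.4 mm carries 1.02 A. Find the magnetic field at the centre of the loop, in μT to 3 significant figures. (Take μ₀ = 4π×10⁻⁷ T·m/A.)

B ≈ 18.5 μT

At the centre of a circular loop the Biot–Savart law gives B = μ₀I/(2R) (so R = 0.0347 m).
B = (4π×10⁻⁷ × 1.02) / (2 × 0.0347) = 1.85×10⁻⁵ T.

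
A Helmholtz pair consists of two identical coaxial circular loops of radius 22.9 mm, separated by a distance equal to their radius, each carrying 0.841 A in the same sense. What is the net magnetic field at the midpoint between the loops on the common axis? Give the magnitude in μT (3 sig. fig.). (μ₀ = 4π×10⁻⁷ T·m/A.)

B ≈ 33.0 μT

Each loop contributes B = μ₀IR²/[2(R²+z²)^(3/2)] on the axis, with z measured from that loop.
Loop 1 (z = 0.01145 m): B₁ = 1.65×10⁻⁵ T. Loop 2 (z = 0.01145 m): B₂ = 1.65×10⁻⁵ T.
The fields add: B = B₁ + B₂ = 3.30×10⁻⁵ T.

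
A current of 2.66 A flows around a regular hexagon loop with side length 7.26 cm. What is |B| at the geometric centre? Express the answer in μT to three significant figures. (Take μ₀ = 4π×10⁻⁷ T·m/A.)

Each side is a finite straight segment at perpendicular distance d = a/(2 tan(π/6)) = 0.06287 m from the centre, with end-angles ±π/6.
One side contributes B₁ = (μ₀I/4πd)·2 sin(π/6) = 4.23×10⁻⁶ T.
All 6 sides add in the same direction: B = 6 × 4.23×10⁻⁶ = 2.54×10⁻⁵ T.

B ≈ 25.4 μT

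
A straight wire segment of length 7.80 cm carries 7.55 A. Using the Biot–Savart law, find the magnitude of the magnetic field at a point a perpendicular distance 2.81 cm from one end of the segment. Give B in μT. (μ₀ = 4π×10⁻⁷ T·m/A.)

B ≈ 25.3 μT

For a finite straight segment, B = (μ₀I/4πd)(sinθ₁ + sinθ₂), where θ₁, θ₂ are the angles from the perpendicular to each end.
The perpendicular foot is at one end, so the two end-offsets along the wire are 0 and L = 0.078 m.
sinθ₁ = 0/√(0²+0.0281²) = 0.0000; sinθ₂ = 0.078/√(0.078²+0.0281²) = 0.9408.
B = (4π×10⁻⁷ × 7.55) / (4π × 0.0281) × (0.0000 + 0.9408) = 2.53×10⁻⁵ T.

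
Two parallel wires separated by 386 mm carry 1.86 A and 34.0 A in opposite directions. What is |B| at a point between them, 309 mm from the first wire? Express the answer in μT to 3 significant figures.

Each long wire gives B = μ₀I/(2πd). Distances are d₁ = 0.309 m and d₂ = 0.077 m.
B₁ = 1.20×10⁻⁶ T, B₂ = 8.83×10⁻⁵ T.
Between antiparallel currents both contributions point the same way, so they add. B = B₁ + B₂ = 1.20×10⁻⁶ + 8.83×10⁻⁵ = 8.95×10⁻⁵ T.

B ≈ 89.5 μT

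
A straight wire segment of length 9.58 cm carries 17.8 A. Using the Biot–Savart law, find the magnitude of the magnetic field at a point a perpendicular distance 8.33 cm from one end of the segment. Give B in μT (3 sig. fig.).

B ≈ 16.1 μT

For a finite straight segment, B = (μ₀I/4πd)(sinθ₁ + sinθ₂), where θ₁, θ₂ are the angles from the perpendicular to each end.
The perpendicular foot is at one end, so the two end-offsets along the wire are 0 and L = 0.0958 m.
sinθ₁ = 0/√(0²+0.0833²) = 0.0000; sinθ₂ = 0.0958/√(0.0958²+0.0833²) = 0.7546.
B = (4π×10⁻⁷ × 17.8) / (4π × 0.0833) × (0.0000 + 0.7546) = 1.61×10⁻⁵ T.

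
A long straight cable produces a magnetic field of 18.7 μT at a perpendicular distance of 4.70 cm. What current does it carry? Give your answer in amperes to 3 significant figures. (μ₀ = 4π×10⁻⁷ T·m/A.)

I ≈ 4.39 A

For a long straight wire B = μ₀I/(2πd), so I = 2πdB/μ₀.
I = 2π × 0.047 × 1.87×10⁻⁵ / (4π×10⁻⁷) = 4.39 A.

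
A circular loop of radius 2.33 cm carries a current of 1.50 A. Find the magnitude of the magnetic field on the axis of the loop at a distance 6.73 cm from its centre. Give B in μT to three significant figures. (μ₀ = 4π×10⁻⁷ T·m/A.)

On the axis of a circular loop, B = μ₀IR² / [2(R²+z²)^(3/2)].
R² + z² = (0.0233)² + (0.0673)² = 0.005072 m², and (R²+z²)^(3/2) = 3.61×10⁻⁴ m³.
B = (4π×10⁻⁷ × 1.50 × 0.0005429) / (2 × 3.61×10⁻⁴) = 1.42×10⁻⁶ T.

B ≈ 1.42 μT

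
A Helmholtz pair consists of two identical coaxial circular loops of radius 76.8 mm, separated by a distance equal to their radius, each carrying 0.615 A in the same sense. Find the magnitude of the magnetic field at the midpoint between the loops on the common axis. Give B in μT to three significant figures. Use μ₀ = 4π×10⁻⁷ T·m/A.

B ≈ 7.20 μT

Each loop contributes B = μ₀IR²/[2(R²+z²)^(3/2)] on the axis, with z measured from that loop.
Loop 1 (z = 0.0384 m): B₁ = 3.60×10⁻⁶ T. Loop 2 (z = 0.0384 m): B₂ = 3.60×10⁻⁶ T.
The fields add: B = B₁ + B₂ = 7.20×10⁻⁶ T.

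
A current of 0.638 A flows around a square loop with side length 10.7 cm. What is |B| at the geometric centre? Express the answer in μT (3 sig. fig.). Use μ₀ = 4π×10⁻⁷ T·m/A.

B ≈ 6.75 μT

Each side is a finite straight segment at perpendicular distance d = a/(2 tan(π/4)) = 0.0535 m from the centre, with end-angles ±π/4.
One side contributes B₁ = (μ₀I/4πd)·2 sin(π/4) = 1.69×10⁻⁶ T.
All 4 sides add in the same direction: B = 4 × 1.69×10⁻⁶ = 6.75×10⁻⁶ T.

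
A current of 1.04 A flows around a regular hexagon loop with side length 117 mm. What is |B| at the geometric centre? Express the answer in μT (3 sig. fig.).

B ≈ 6.16 μT

Each side is a finite straight segment at perpendicular distance d = a/(2 tan(π/6)) = 0.1013 m from the centre, with end-angles ±π/6.
One side contributes B₁ = (μ₀I/4πd)·2 sin(π/6) = 1.03×10⁻⁶ T.
All 6 sides add in the same direction: B = 6 × 1.03×10⁻⁶ = 6.16×10⁻⁶ T.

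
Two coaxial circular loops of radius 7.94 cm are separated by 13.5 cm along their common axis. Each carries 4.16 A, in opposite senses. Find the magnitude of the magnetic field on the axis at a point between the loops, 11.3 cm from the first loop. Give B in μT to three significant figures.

Each loop contributes B = μ₀IR²/[2(R²+z²)^(3/2)] on the axis, with z measured from that loop.
Loop 1 (z = 0.113 m): B₁ = 6.26×10⁻⁶ T. Loop 2 (z = 0.022 m): B₂ = 2.95×10⁻⁵ T.
The fields oppose: B = |B₁ − B₂| = 2.32×10⁻⁵ T.

B ≈ 23.2 μT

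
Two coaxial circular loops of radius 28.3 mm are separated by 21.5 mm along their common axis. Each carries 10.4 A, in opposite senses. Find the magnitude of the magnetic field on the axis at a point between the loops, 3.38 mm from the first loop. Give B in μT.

Each loop contributes B = μ₀IR²/[2(R²+z²)^(3/2)] on the axis, with z measured from that loop.
Loop 1 (z = 0.00338 m): B₁ = 2.26×10⁻⁴ T. Loop 2 (z = 0.01812 m): B₂ = 1.38×10⁻⁴ T.
The fields oppose: B = |B₁ − B₂| = 8.81×10⁻⁵ T.

B ≈ 88.1 μT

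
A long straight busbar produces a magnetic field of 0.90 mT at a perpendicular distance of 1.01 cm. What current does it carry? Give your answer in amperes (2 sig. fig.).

For a long straight wire B = μ₀I/(2πd), so I = 2πdB/μ₀.
I = 2π × 0.0101 × 9.00×10⁻⁴ / (4π×10⁻⁷) = 45.4 A.

I ≈ 45 A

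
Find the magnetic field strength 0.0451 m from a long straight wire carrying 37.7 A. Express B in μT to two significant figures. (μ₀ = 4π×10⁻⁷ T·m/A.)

B ≈ 170 μT

For an infinitely long straight wire, B = μ₀I/(2πd).
B = (4π×10⁻⁷ × 37.7) / (2π × 0.0451) = 1.67×10⁻⁴ T.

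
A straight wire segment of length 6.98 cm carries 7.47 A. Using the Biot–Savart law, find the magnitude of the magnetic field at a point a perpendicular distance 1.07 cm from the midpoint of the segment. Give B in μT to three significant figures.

B ≈ 133 μT

For a finite straight segment, B = (μ₀I/4πd)(sinθ₁ + sinθ₂), where θ₁, θ₂ are the angles from the perpendicular to each end.
The perpendicular from the point meets the wire at its midpoint, so each end is L/2 = 0.0349 m away along the wire.
sinθ₁ = 0.0349/√(0.0349²+0.0107²) = 0.9561; sinθ₂ = 0.0349/√(0.0349²+0.0107²) = 0.9561.
B = (4π×10⁻⁷ × 7.47) / (4π × 0.0107) × (0.9561 + 0.9561) = 1.33×10⁻⁴ T.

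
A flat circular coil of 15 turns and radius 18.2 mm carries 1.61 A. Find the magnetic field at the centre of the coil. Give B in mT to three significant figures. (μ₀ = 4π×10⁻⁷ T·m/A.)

For an N-turn flat coil, B = Nμ₀I/(2R) with R = 0.0182 m.
B = 15 × 5.56×10⁻⁵ T = 8.34×10⁻⁴ T.

B ≈ 0.834 mT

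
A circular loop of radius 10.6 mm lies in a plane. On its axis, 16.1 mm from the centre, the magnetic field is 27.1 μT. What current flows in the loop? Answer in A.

I ≈ 2.75 A

On the axis of a loop, B = μ₀IR²/[2(R²+z²)^(3/2)], so I = 2B(R²+z²)^(3/2)/(μ₀R²).
R² + z² = 0.0001124 + 0.0002592 = 0.0003716 m²; raised to 3/2 gives 7.16×10⁻⁶ m³.
I = 2 × 2.71×10⁻⁵ × 7.16×10⁻⁶ / (1.26×10⁻⁶ × 0.0001124) = 2.75 A.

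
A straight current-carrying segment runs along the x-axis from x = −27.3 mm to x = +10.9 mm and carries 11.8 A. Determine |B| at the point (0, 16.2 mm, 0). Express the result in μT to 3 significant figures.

B ≈ 103 μT

For a finite straight segment, B = (μ₀I/4πd)(sinθ₁ + sinθ₂), where θ₁, θ₂ are the angles from the perpendicular to each end.
The perpendicular distance is d = 0.0162 m; the end-offsets along the wire are a = 0.0273 m and b = 0.0109 m.
sinθ₁ = 0.0273/√(0.0273²+0.0162²) = 0.8600; sinθ₂ = 0.0109/√(0.0109²+0.0162²) = 0.5582.
B = (4π×10⁻⁷ × 11.8) / (4π × 0.0162) × (0.8600 + 0.5582) = 1.03×10⁻⁴ T.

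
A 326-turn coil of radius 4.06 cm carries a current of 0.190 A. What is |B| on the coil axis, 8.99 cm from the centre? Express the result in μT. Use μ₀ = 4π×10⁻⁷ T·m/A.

B ≈ 66.8 μT

For an N-turn flat coil, B = Nμ₀IR²/[2(R²+z²)^(3/2)] with R = 0.0406 m, z = 0.0899 m.
B = 326 × 2.05×10⁻⁷ T = 6.68×10⁻⁵ T.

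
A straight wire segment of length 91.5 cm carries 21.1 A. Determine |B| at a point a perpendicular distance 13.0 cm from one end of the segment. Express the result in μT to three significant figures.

For a finite straight segment, B = (μ₀I/4πd)(sinθ₁ + sinθ₂), where θ₁, θ₂ are the angles from the perpendicular to each end.
The perpendicular foot is at one end, so the two end-offsets along the wire are 0 and L = 0.915 m.
sinθ₁ = 0/√(0²+0.13²) = 0.0000; sinθ₂ = 0.915/√(0.915²+0.13²) = 0.9901.
B = (4π×10⁻⁷ × 21.1) / (4π × 0.13) × (0.0000 + 0.9901) = 1.61×10⁻⁵ T.

B ≈ 16.1 μT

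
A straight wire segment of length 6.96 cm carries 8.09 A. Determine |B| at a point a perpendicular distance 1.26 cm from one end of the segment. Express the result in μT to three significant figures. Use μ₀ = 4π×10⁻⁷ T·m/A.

For a finite straight segment, B = (μ₀I/4πd)(sinθ₁ + sinθ₂), where θ₁, θ₂ are the angles from the perpendicular to each end.
The perpendicular foot is at one end, so the two end-offsets along the wire are 0 and L = 0.0696 m.
sinθ₁ = 0/√(0²+0.0126²) = 0.0000; sinθ₂ = 0.0696/√(0.0696²+0.0126²) = 0.9840.
B = (4π×10⁻⁷ × 8.09) / (4π × 0.0126) × (0.0000 + 0.9840) = 6.32×10⁻⁵ T.

B ≈ 63.2 μT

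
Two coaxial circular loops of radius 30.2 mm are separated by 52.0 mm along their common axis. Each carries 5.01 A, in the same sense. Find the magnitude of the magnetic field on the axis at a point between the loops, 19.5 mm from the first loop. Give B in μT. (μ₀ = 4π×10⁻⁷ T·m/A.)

B ≈ 94.7 μT

Each loop contributes B = μ₀IR²/[2(R²+z²)^(3/2)] on the axis, with z measured from that loop.
Loop 1 (z = 0.0195 m): B₁ = 6.18×10⁻⁵ T. Loop 2 (z = 0.0325 m): B₂ = 3.29×10⁻⁵ T.
The fields add: B = B₁ + B₂ = 9.47×10⁻⁵ T.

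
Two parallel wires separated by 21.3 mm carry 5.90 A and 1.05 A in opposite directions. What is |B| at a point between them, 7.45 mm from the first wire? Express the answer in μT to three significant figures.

B ≈ 174 μT

Each long wire gives B = μ₀I/(2πd). Distances are d₁ = 0.00745 m and d₂ = 0.01385 m.
B₁ = 1.58×10⁻⁴ T, B₂ = 1.52×10⁻⁵ T.
Between antiparallel currents both contributions point the same way, so they add. B = B₁ + B₂ = 1.58×10⁻⁴ + 1.52×10⁻⁵ = 1.74×10⁻⁴ T.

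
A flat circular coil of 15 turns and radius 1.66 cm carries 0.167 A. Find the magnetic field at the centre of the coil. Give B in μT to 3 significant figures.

B ≈ 94.8 μT

For an N-turn flat coil, B = Nμ₀I/(2R) with R = 0.0166 m.
B = 15 × 6.32×10⁻⁶ T = 9.48×10⁻⁵ T.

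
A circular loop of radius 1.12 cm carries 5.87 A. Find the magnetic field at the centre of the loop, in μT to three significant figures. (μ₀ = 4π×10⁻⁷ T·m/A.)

At the centre of a circular loop the Biot–Savart law gives B = μ₀I/(2R).
B = (4π×10⁻⁷ × 5.87) / (2 × 0.0112) = 3.29×10⁻⁴ T.

B ≈ 329 μT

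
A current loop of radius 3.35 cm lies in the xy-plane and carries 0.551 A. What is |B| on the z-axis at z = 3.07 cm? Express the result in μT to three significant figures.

On the axis of a circular loop, B = μ₀IR² / [2(R²+z²)^(3/2)].
R² + z² = (0.0335)² + (0.0307)² = 0.002065 m², and (R²+z²)^(3/2) = 9.38×10⁻⁵ m³.
B = (4π×10⁻⁷ × 0.551 × 0.001122) / (2 × 9.38×10⁻⁵) = 4.14×10⁻⁶ T.

B ≈ 4.14 μT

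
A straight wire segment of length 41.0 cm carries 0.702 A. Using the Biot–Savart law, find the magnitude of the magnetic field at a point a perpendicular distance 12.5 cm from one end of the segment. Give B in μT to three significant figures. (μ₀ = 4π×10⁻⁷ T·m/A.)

For a finite straight segment, B = (μ₀I/4πd)(sinθ₁ + sinθ₂), where θ₁, θ₂ are the angles from the perpendicular to each end.
The perpendicular foot is at one end, so the two end-offsets along the wire are 0 and L = 0.41 m.
sinθ₁ = 0/√(0²+0.125²) = 0.0000; sinθ₂ = 0.41/√(0.41²+0.125²) = 0.9565.
B = (4π×10⁻⁷ × 0.702) / (4π × 0.125) × (0.0000 + 0.9565) = 5.37×10⁻⁷ T.

B ≈ 0.537 μT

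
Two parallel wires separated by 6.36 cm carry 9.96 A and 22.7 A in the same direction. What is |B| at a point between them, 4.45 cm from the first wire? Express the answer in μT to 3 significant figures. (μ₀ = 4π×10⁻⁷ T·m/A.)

Each long wire gives B = μ₀I/(2πd). Distances are d₁ = 0.0445 m and d₂ = 0.0191 m.
B₁ = 4.48×10⁻⁵ T, B₂ = 2.38×10⁻⁴ T.
Between parallel currents the two contributions point in opposite directions, so they subtract. B = |B₁ − B₂| = |4.48×10⁻⁵ − 2.38×10⁻⁴| = 1.93×10⁻⁴ T.

B ≈ 193 μT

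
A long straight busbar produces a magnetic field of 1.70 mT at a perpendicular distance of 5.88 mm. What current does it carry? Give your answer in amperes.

I ≈ 50.0 A

For a long straight wire B = μ₀I/(2πd), so I = 2πdB/μ₀.
I = 2π × 0.00588 × 1.70×10⁻³ / (4π×10⁻⁷) = 50.0 A.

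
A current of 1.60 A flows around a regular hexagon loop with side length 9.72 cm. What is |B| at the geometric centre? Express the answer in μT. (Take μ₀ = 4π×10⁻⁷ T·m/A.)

B ≈ 11.4 μT

Each side is a finite straight segment at perpendicular distance d = a/(2 tan(π/6)) = 0.08418 m from the centre, with end-angles ±π/6.
One side contributes B₁ = (μ₀I/4πd)·2 sin(π/6) = 1.90×10⁻⁶ T.
All 6 sides add in the same direction: B = 6 × 1.90×10⁻⁶ = 1.14×10⁻⁵ T.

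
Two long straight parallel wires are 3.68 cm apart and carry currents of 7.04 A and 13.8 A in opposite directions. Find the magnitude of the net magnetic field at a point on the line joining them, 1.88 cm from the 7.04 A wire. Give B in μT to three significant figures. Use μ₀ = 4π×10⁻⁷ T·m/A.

B ≈ 228 μT

Each long wire gives B = μ₀I/(2πd). Distances are d₁ = 0.0188 m and d₂ = 0.018 m.
B₁ = 7.49×10⁻⁵ T, B₂ = 1.53×10⁻⁴ T.
Between antiparallel currents both contributions point the same way, so they add. B = B₁ + B₂ = 7.49×10⁻⁵ + 1.53×10⁻⁴ = 2.28×10⁻⁴ T.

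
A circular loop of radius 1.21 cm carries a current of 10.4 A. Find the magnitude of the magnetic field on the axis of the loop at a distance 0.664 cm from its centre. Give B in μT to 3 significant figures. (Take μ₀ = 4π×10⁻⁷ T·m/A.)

On the axis of a circular loop, B = μ₀IR² / [2(R²+z²)^(3/2)].
R² + z² = (0.0121)² + (0.00664)² = 0.0001905 m², and (R²+z²)^(3/2) = 2.63×10⁻⁶ m³.
B = (4π×10⁻⁷ × 10.4 × 0.0001464) / (2 × 2.63×10⁻⁶) = 3.64×10⁻⁴ T.

B ≈ 364 μT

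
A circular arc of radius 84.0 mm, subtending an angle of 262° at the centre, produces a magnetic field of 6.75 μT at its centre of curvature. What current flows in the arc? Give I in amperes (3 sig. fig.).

For a circular arc, B = μ₀Iφ/(4πR) with φ in radians; here φ = 4.573 rad.
So I = 4πRB/(μ₀φ) = 4π × 0.084 × 6.75×10⁻⁶ / (4π×10⁻⁷ × 4.573) = 1.24 A.

I ≈ 1.24 A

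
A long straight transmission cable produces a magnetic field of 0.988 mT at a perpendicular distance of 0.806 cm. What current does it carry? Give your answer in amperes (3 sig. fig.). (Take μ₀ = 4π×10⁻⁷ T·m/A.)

I ≈ 39.8 A

For a long straight wire B = μ₀I/(2πd), so I = 2πdB/μ₀.
I = 2π × 0.00806 × 9.88×10⁻⁴ / (4π×10⁻⁷) = 39.8 A.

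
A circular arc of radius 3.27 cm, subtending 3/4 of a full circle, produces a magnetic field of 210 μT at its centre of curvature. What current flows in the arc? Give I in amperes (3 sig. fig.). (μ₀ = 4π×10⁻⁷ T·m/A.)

For a circular arc, B = μ₀Iφ/(4πR) with φ in radians; here φ = 4.712 rad.
So I = 4πRB/(μ₀φ) = 4π × 0.0327 × 2.10×10⁻⁴ / (4π×10⁻⁷ × 4.712) = 14.6 A.

I ≈ 14.6 A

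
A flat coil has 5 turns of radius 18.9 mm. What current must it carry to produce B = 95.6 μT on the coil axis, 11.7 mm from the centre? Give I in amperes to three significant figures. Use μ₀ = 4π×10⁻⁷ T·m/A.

For an N-turn coil, B = Nμ₀IR²/[2(R²+z²)^(3/2)] with R = 0.0189 m, z = 0.0117 m, so I = 2B(R²+z²)^(3/2)/(Nμ₀R²) = 2 × 9.56×10⁻⁵ × 1.10×10⁻⁵ / (5 × 4π×10⁻⁷ × 0.0003572) = 0.936 A.

I ≈ 0.936 A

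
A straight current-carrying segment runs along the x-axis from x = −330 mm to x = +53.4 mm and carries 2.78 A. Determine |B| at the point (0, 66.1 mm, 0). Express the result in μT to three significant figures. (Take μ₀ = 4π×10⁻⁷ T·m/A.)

B ≈ 6.77 μT

For a finite straight segment, B = (μ₀I/4πd)(sinθ₁ + sinθ₂), where θ₁, θ₂ are the angles from the perpendicular to each end.
The perpendicular distance is d = 0.0661 m; the end-offsets along the wire are a = 0.33 m and b = 0.0534 m.
sinθ₁ = 0.33/√(0.33²+0.0661²) = 0.9805; sinθ₂ = 0.0534/√(0.0534²+0.0661²) = 0.6284.
B = (4π×10⁻⁷ × 2.78) / (4π × 0.0661) × (0.9805 + 0.6284) = 6.77×10⁻⁶ T.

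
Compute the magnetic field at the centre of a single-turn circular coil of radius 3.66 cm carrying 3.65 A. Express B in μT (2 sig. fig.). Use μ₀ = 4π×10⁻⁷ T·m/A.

At the centre of a circular loop the Biot–Savart law gives B = μ₀I/(2R).
B = (4π×10⁻⁷ × 3.65) / (2 × 0.0366) = 6.27×10⁻⁵ T.

B ≈ 63 μT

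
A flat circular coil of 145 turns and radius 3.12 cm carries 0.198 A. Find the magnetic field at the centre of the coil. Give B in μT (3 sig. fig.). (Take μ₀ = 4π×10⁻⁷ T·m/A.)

B ≈ 578 μT

For an N-turn flat coil, B = Nμ₀I/(2R) with R = 0.0312 m.
B = 145 × 3.99×10⁻⁶ T = 5.78×10⁻⁴ T.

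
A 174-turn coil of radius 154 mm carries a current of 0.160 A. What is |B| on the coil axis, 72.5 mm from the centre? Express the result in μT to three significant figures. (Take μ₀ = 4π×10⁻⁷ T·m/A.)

B ≈ 84.1 μT

For an N-turn flat coil, B = Nμ₀IR²/[2(R²+z²)^(3/2)] with R = 0.154 m, z = 0.0725 m.
B = 174 × 4.83×10⁻⁷ T = 8.41×10⁻⁵ T.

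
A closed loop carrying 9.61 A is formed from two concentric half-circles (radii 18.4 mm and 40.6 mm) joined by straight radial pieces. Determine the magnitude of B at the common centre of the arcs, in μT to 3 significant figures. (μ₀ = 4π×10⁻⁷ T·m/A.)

B ≈ 89.7 μT

The radial connectors point toward the centre, so dl × r̂ = 0 and they contribute nothing.
Each semicircle gives μ₀I/(4R): inner arc 1.64×10⁻⁴ T, outer arc 7.44×10⁻⁵ T.
The two arcs carry current in opposite angular senses, so their fields oppose: B = |1.64×10⁻⁴ − 7.44×10⁻⁵| = 8.97×10⁻⁵ T.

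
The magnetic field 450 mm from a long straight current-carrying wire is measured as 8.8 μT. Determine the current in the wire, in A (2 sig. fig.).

I ≈ 20 A

For a long straight wire B = μ₀I/(2πd), so I = 2πdB/μ₀.
I = 2π × 0.45 × 8.80×10⁻⁶ / (4π×10⁻⁷) = 19.8 A.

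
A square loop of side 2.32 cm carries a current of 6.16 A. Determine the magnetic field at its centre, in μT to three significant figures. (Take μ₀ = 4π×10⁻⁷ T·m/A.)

Each side is a finite straight segment at perpendicular distance d = a/(2 tan(π/4)) = 0.0116 m from the centre, with end-angles ±π/4.
One side contributes B₁ = (μ₀I/4πd)·2 sin(π/4) = 7.51×10⁻⁵ T.
All 4 sides add in the same direction: B = 4 × 7.51×10⁻⁵ = 3.00×10⁻⁴ T.

B ≈ 300 μT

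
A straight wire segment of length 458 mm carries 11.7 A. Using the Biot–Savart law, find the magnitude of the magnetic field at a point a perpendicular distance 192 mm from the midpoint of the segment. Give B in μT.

For a finite straight segment, B = (μ₀I/4πd)(sinθ₁ + sinθ₂), where θ₁, θ₂ are the angles from the perpendicular to each end.
The perpendicular from the point meets the wire at its midpoint, so each end is L/2 = 0.229 m away along the wire.
sinθ₁ = 0.229/√(0.229²+0.192²) = 0.7663; sinθ₂ = 0.229/√(0.229²+0.192²) = 0.7663.
B = (4π×10⁻⁷ × 11.7) / (4π × 0.192) × (0.7663 + 0.7663) = 9.34×10⁻⁶ T.

B ≈ 9.34 μT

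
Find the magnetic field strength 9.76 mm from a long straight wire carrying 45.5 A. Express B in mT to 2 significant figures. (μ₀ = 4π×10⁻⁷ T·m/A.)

B ≈ 0.93 mT

For an infinitely long straight wire, B = μ₀I/(2πd).
B = (4π×10⁻⁷ × 45.5) / (2π × 0.00976) = 9.32×10⁻⁴ T.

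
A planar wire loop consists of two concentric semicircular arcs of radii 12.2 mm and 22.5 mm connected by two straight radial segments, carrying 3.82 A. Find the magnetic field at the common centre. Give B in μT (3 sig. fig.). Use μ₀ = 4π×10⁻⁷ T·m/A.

The radial connectors point toward the centre, so dl × r̂ = 0 and they contribute nothing.
Each semicircle gives μ₀I/(4R): inner arc 9.84×10⁻⁵ T, outer arc 5.33×10⁻⁵ T.
The two arcs carry current in opposite angular senses, so their fields oppose: B = |9.84×10⁻⁵ − 5.33×10⁻⁵| = 4.50×10⁻⁵ T.

B ≈ 45.0 μT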